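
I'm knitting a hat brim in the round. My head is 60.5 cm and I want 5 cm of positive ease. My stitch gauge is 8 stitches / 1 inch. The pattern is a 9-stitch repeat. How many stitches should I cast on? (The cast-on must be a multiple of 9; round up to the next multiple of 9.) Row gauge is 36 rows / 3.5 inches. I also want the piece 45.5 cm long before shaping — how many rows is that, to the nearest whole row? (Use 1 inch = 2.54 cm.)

Finished = 60.5 + 5 = 65.5 cm.
65.5 cm × 1/2.54 = 25.79 inches.
8/1 = 8 sts per in; 25.79 × 8 = 206.30 sts.
Next multiple of 9 → 207.
45.5 cm = 17.91 inches; × 10.286 = 184.25 → 184 rows.

Cast on 207 stitches; work 184 rows.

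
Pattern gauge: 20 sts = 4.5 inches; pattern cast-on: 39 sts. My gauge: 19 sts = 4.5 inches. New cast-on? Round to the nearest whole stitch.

CO 37 sts.

Scale factor = 19 / 20 = 0.950.
39 × 19 / 20 = 37.05 sts.
→ 37 sts.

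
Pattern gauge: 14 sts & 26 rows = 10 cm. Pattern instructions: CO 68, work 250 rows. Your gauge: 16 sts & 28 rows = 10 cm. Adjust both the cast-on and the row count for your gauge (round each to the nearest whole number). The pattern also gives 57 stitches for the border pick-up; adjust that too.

Cast on 78 stitches; work 269 rows; border pick-up 65 stitches.

Stitches: 68 × 16/14 = 77.71 → 78.
Rows: 250 × 28/26 = 269.23 → 269.
border pick-up: 57 × 16/14 = 65.14 → 65.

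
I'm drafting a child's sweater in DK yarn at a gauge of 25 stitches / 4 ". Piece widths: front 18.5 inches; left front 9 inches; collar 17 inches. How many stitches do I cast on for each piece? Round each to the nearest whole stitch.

front 116; left front 56; collar 106.

Rate = 25/4 = 6.25 sts per in.
front: 18.5 × 6.25 = 115.62 → 116.
left front: 9 × 6.25 = 56.25 → 56.
collar: 17 × 6.25 = 106.25 → 106.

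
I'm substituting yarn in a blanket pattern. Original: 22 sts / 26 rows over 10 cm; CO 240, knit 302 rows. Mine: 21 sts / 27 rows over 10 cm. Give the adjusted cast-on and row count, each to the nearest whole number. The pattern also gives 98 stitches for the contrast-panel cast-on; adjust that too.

Cast on 229 stitches; work 314 rows; contrast-panel cast-on 94 stitches.

Stitches: 240 × 21/22 = 229.09 → 229.
Rows: 302 × 27/26 = 313.62 → 314.
contrast-panel cast-on: 98 × 21/22 = 93.55 → 94.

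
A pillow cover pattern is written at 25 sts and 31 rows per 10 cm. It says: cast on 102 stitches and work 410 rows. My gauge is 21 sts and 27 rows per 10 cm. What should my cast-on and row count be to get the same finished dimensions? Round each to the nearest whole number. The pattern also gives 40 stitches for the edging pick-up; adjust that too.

Cast on 86 stitches; work 357 rows; edging pick-up 34 stitches.

Stitches: 102 × 21/25 = 85.68 → 86.
Rows: 410 × 27/31 = 357.10 → 357.
edging pick-up: 40 × 21/25 = 33.60 → 34.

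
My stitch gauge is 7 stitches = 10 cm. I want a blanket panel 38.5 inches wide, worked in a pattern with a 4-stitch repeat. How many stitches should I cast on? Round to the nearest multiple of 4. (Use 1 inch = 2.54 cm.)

CO 68 sts.

38.5 in = 38.5 × 2.54 = 97.79 cm.
7 / 10 = 0.7 sts/cm.
97.79 × 0.7 = 68.45 sts.
→ 68.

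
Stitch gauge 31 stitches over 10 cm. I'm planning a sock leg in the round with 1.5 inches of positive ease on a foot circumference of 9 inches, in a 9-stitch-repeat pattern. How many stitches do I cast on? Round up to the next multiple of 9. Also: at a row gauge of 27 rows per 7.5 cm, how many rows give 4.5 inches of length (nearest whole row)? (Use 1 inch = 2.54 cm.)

Finished = 9 + 1.5 = 10.5 inches.
10.5 inches × 2.54 = 26.67 cm.
31/10 = 3.1 sts per cm; 26.67 × 3.1 = 82.68 sts.
Next multiple of 9 → 90.
4.5 inches = 11.43 cm; × 3.6 = 41.15 → 41 rows.

Cast on 90 stitches; work 41 rows.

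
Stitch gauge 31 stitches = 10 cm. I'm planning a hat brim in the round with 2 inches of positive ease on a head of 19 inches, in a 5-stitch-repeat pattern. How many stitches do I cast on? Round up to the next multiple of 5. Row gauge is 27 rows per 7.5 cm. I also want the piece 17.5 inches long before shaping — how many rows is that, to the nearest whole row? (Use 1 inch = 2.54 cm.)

Cast on 170 stitches; work 160 rows.

Finished = 19 + 2 = 21 inches.
21 inches × 2.54 = 53.34 cm.
31/10 = 3.1 sts per cm; 53.34 × 3.1 = 165.35 sts.
Next multiple of 5 → 170.
17.5 inches = 44.45 cm; × 3.6 = 160.02 → 160 rows.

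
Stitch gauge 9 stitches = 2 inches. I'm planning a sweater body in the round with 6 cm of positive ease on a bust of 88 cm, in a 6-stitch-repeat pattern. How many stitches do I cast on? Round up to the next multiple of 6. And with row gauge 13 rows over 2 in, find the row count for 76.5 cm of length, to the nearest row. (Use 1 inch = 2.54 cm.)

Finished = 88 + 6 = 94 cm.
94 cm × 1/2.54 = 37.01 inches.
9/2 = 4.5 sts per in; 37.01 × 4.5 = 166.54 sts.
Next multiple of 6 → 168.
76.5 cm = 30.12 inches; × 6.5 = 195.77 → 196 rows.

Cast on 168 stitches; work 196 rows.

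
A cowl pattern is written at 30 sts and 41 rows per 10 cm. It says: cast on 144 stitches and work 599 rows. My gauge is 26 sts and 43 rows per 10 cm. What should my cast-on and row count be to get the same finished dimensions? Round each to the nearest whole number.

Stitches: 144 × 26/30 = 124.80 → 125.
Rows: 599 × 43/41 = 628.22 → 628.

Cast on 125 stitches; work 628 rows.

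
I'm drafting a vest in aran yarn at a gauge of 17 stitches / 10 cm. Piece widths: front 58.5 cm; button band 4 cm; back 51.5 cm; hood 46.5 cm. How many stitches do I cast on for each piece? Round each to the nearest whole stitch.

Rate = 17/10 = 1.7 sts per cm.
front: 58.5 × 1.7 = 99.45 → 99.
button band: 4 × 1.7 = 6.80 → 7.
back: 51.5 × 1.7 = 87.55 → 88.
hood: 46.5 × 1.7 = 79.05 → 79.

front 99; button band 7; back 88; hood 79.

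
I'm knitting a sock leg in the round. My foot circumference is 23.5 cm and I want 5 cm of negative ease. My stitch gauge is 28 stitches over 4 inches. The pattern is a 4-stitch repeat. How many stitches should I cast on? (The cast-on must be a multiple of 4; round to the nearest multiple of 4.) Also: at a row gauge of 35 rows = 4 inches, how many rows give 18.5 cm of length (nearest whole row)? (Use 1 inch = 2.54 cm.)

Finished = 23.5 − 5 = 18.5 cm.
18.5 cm × 1/2.54 = 7.28 inches.
28/4 = 7 sts per in; 7.28 × 7 = 50.98 sts.
Nearest multiple of 4 → 52.
18.5 cm = 7.28 inches; × 8.75 = 63.73 → 64 rows.

Cast on 52 stitches; work 64 rows.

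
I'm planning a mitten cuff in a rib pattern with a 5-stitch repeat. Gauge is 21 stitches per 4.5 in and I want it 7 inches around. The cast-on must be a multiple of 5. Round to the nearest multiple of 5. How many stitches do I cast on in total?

21 / 4.5 = 4.667 sts per inch.
7 × 4.667 = 32.67 sts.
Nearest multiple of 5: 35.

35 stitches.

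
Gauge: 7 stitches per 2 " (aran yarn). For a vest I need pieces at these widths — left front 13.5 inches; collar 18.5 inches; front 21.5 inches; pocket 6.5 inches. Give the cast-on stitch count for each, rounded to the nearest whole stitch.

left front 47; collar 65; front 75; pocket 23.

Rate = 7/2 = 3.5 sts per in.
left front: 13.5 × 3.5 = 47.25 → 47.
collar: 18.5 × 3.5 = 64.75 → 65.
front: 21.5 × 3.5 = 75.25 → 75.
pocket: 6.5 × 3.5 = 22.75 → 23.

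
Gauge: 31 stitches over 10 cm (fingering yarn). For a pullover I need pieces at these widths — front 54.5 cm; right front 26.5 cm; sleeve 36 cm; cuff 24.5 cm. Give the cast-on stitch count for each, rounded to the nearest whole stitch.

Rate = 31/10 = 3.1 sts per cm.
front: 54.5 × 3.1 = 168.95 → 169.
right front: 26.5 × 3.1 = 82.15 → 82.
sleeve: 36 × 3.1 = 111.60 → 112.
cuff: 24.5 × 3.1 = 75.95 → 76.

front 169; right front 82; sleeve 112; cuff 76.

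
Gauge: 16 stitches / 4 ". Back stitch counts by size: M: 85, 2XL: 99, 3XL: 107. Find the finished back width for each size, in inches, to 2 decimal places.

M 21.25 inches; 2XL 24.75 inches; 3XL 26.75 inches.

16/4 = 4 sts per in.
M: 85 / 4 = 21.250 → 21.25 in.
2XL: 99 / 4 = 24.750 → 24.75 in.
3XL: 107 / 4 = 26.750 → 26.75 in.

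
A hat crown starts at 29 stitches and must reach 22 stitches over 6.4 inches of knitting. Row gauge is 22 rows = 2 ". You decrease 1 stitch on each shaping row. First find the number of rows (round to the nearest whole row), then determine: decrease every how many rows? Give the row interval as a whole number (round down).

Decrease every 10th row.

Rows = 6.4 × 11 = 70.4 → 70 rows.
Stitches to remove: 7 → 7 shaping rows (at 1 st each).
70 / 7 = 10.00 → every 10 rows.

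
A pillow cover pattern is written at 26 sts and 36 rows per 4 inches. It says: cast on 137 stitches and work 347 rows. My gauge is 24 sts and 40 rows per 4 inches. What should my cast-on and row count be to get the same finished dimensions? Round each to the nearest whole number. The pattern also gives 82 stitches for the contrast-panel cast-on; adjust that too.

Stitches: 137 × 24/26 = 126.46 → 126.
Rows: 347 × 40/36 = 385.56 → 386.
contrast-panel cast-on: 82 × 24/26 = 75.69 → 76.

Cast on 126 stitches; work 386 rows; contrast-panel cast-on 76 stitches.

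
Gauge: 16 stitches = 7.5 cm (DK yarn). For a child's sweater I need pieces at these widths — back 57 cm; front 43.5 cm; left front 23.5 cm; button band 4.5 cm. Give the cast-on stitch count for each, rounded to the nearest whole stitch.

Rate = 16/7.5 = 2.133 sts per cm.
back: 57 × 2.133 = 121.60 → 122.
front: 43.5 × 2.133 = 92.80 → 93.
left front: 23.5 × 2.133 = 50.13 → 50.
button band: 4.5 × 2.133 = 9.60 → 10.

back 122; front 93; left front 50; button band 10.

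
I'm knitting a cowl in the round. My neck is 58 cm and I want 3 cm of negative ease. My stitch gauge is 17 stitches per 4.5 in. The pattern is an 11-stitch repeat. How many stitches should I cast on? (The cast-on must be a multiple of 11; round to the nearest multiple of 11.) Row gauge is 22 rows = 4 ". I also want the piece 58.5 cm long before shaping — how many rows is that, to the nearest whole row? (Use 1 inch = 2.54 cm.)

Cast on 77 stitches; work 127 rows.

Finished = 58 − 3 = 55 cm.
55 cm × 1/2.54 = 21.65 inches.
17/4.5 = 3.778 sts per in; 21.65 × 3.778 = 81.80 sts.
Nearest multiple of 11 → 77.
58.5 cm = 23.03 inches; × 5.5 = 126.67 → 127 rows.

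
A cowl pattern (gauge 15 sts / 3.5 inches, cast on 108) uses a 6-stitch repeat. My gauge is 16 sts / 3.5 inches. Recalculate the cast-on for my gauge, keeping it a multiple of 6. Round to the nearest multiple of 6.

108 × 16 / 15 = 115.20.
Nearest multiple of 6: 114.

114 stitches.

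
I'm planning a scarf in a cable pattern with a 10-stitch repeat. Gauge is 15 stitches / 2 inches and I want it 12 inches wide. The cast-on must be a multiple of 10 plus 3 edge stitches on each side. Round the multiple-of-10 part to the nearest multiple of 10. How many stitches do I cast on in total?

15 / 2 = 7.5 sts per inch.
12 × 7.5 = 90.00 sts.
Less 6 edge sts → 84.00 for the repeat.
Nearest multiple of 10: 80.
Add back 6 edge sts → 86.

Cast on 86 stitches.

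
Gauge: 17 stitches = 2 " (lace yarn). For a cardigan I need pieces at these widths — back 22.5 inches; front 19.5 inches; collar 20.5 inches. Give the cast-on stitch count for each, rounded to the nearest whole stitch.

Rate = 17/2 = 8.5 sts per in.
back: 22.5 × 8.5 = 191.25 → 191.
front: 19.5 × 8.5 = 165.75 → 166.
collar: 20.5 × 8.5 = 174.25 → 174.

back 191; front 166; collar 174.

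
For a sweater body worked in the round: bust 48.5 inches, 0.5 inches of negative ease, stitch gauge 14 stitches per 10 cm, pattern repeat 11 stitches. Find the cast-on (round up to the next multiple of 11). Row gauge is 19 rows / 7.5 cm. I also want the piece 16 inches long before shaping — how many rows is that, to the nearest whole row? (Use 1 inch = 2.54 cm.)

Cast on 176 stitches; work 103 rows.

Finished = 48.5 − 0.5 = 48 inches.
48 inches × 2.54 = 121.92 cm.
14/10 = 1.4 sts per cm; 121.92 × 1.4 = 170.69 sts.
Next multiple of 11 → 176.
16 inches = 40.64 cm; × 2.533 = 102.95 → 103 rows.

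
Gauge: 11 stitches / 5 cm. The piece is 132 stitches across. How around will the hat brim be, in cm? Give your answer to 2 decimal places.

60.00 cm.

11 stitches / 5 cm = 2.2 stitches per cm.
132 / 2.2 = 60.000 cm.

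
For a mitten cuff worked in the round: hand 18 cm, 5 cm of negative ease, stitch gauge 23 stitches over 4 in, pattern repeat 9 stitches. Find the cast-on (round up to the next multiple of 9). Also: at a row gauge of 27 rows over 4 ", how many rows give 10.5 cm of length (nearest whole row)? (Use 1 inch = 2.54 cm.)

Cast on 36 stitches; work 28 rows.

Finished = 18 − 5 = 13 cm.
13 cm × 1/2.54 = 5.12 inches.
23/4 = 5.75 sts per in; 5.12 × 5.75 = 29.43 sts.
Next multiple of 9 → 36.
10.5 cm = 4.13 inches; × 6.75 = 27.90 → 28 rows.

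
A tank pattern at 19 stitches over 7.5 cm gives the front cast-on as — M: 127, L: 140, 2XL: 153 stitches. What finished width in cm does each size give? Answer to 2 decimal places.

M 50.13 cm; L 55.26 cm; 2XL 60.39 cm.

19/7.5 = 2.533 sts per cm.
M: 127 / 2.533 = 50.132 → 50.13 cm.
L: 140 / 2.533 = 55.263 → 55.26 cm.
2XL: 153 / 2.533 = 60.395 → 60.39 cm.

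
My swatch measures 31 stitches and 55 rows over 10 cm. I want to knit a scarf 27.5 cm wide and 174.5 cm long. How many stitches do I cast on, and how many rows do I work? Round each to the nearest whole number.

Stitch gauge = 31/10 = 3.1 sts/cm; 27.5 × 3.1 = 85.25 → 85 sts.
Row gauge = 55/10 = 5.5 rows/cm; 174.5 × 5.5 = 959.75 → 960 rows.

Cast on 85 stitches and work 960 rows.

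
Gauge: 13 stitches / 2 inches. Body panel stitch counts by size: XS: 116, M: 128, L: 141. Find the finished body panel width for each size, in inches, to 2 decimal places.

13/2 = 6.5 sts per in.
XS: 116 / 6.5 = 17.846 → 17.85 in.
M: 128 / 6.5 = 19.692 → 19.69 in.
L: 141 / 6.5 = 21.692 → 21.69 in.

XS 17.85 inches; M 19.69 inches; L 21.69 inches.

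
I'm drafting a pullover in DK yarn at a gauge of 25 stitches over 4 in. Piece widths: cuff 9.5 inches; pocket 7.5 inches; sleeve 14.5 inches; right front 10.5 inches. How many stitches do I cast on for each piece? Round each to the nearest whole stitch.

cuff 59; pocket 47; sleeve 91; right front 66.

Rate = 25/4 = 6.25 sts per in.
cuff: 9.5 × 6.25 = 59.38 → 59.
pocket: 7.5 × 6.25 = 46.88 → 47.
sleeve: 14.5 × 6.25 = 90.62 → 91.
right front: 10.5 × 6.25 = 65.62 → 66.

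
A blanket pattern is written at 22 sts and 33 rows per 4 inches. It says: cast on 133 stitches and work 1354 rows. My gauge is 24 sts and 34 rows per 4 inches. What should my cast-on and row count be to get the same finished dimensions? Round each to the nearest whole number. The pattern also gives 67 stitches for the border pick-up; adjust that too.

Cast on 145 stitches; work 1395 rows; border pick-up 73 stitches.

Stitches: 133 × 24/22 = 145.09 → 145.
Rows: 1354 × 34/33 = 1395.03 → 1395.
border pick-up: 67 × 24/22 = 73.09 → 73.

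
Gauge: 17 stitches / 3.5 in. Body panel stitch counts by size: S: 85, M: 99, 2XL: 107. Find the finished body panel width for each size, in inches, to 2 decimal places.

17/3.5 = 4.857 sts per in.
S: 85 / 4.857 = 17.500 → 17.50 in.
M: 99 / 4.857 = 20.382 → 20.38 in.
2XL: 107 / 4.857 = 22.029 → 22.03 in.

S 17.50 inches; M 20.38 inches; 2XL 22.03 inches.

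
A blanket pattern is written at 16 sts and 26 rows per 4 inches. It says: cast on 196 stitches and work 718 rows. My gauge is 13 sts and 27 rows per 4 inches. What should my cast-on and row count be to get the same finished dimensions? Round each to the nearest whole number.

Stitches: 196 × 13/16 = 159.25 → 159.
Rows: 718 × 27/26 = 745.62 → 746.

Cast on 159 stitches; work 746 rows.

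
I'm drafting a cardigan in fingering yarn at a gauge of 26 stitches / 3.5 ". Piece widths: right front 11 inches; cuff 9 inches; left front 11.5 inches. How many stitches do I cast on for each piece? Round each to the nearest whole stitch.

right front 82; cuff 67; left front 85.

Rate = 26/3.5 = 7.429 sts per in.
right front: 11 × 7.429 = 81.71 → 82.
cuff: 9 × 7.429 = 66.86 → 67.
left front: 11.5 × 7.429 = 85.43 → 85.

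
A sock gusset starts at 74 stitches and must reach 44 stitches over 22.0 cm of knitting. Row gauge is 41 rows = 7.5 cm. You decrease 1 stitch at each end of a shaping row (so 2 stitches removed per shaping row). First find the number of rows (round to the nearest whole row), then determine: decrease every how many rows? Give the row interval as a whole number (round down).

Decrease every 8th row.

Rows = 22.0 × 5.467 = 120.3 → 120 rows.
Stitches to remove: 30 → 15 shaping rows (at 2 st each).
120 / 15 = 8.00 → every 8 rows.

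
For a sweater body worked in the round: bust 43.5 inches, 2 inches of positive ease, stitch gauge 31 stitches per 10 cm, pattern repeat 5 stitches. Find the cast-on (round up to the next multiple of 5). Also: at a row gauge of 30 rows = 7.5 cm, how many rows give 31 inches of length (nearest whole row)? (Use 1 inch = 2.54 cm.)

Cast on 360 stitches; work 315 rows.

Finished = 43.5 + 2 = 45.5 inches.
45.5 inches × 2.54 = 115.57 cm.
31/10 = 3.1 sts per cm; 115.57 × 3.1 = 358.27 sts.
Next multiple of 5 → 360.
31 inches = 78.74 cm; × 4 = 314.96 → 315 rows.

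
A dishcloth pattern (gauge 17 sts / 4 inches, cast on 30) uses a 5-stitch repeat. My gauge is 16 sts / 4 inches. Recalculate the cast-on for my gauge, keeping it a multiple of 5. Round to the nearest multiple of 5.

30 × 16 / 17 = 28.24.
Nearest multiple of 5: 30.

Cast on 30 stitches.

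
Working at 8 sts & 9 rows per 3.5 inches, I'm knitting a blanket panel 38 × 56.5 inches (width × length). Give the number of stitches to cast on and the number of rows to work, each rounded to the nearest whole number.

Cast on 87 stitches and work 145 rows.

Stitch gauge = 8/3.5 = 2.286 sts/in; 38 × 2.286 = 86.86 → 87 sts.
Row gauge = 9/3.5 = 2.571 rows/in; 56.5 × 2.571 = 145.29 → 145 rows.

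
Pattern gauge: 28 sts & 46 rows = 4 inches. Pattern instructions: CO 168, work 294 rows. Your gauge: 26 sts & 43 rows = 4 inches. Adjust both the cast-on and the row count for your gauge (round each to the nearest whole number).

Cast on 156 stitches; work 275 rows.

Stitches: 168 × 26/28 = 156.00 → 156.
Rows: 294 × 43/46 = 274.83 → 275.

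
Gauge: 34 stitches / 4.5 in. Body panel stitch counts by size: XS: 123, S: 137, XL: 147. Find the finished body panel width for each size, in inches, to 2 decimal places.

XS 16.28 inches; S 18.13 inches; XL 19.46 inches.

34/4.5 = 7.556 sts per in.
XS: 123 / 7.556 = 16.279 → 16.28 in.
S: 137 / 7.556 = 18.132 → 18.13 in.
XL: 147 / 7.556 = 19.456 → 19.46 in.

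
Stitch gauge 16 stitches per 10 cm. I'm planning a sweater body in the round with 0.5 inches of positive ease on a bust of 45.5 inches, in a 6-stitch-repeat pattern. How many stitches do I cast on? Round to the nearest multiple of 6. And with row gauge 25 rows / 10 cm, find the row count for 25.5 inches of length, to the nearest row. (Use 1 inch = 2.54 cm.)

Cast on 186 stitches; work 162 rows.

Finished = 45.5 + 0.5 = 46 inches.
46 inches × 2.54 = 116.84 cm.
16/10 = 1.6 sts per cm; 116.84 × 1.6 = 186.94 sts.
Nearest multiple of 6 → 186.
25.5 inches = 64.77 cm; × 2.5 = 161.93 → 162 rows.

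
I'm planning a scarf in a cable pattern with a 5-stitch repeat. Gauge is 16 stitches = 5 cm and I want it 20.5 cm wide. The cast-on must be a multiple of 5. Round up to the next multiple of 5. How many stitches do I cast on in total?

CO 70 sts.

16 / 5 = 3.2 sts per cm.
20.5 × 3.2 = 65.60 sts.
Next multiple of 5: 70.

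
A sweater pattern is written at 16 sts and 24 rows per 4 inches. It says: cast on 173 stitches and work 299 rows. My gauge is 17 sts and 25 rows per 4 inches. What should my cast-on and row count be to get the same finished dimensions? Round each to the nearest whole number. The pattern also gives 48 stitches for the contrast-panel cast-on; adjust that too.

Stitches: 173 × 17/16 = 183.81 → 184.
Rows: 299 × 25/24 = 311.46 → 311.
contrast-panel cast-on: 48 × 17/16 = 51.00 → 51.

Cast on 184 stitches; work 311 rows; contrast-panel cast-on 51 stitches.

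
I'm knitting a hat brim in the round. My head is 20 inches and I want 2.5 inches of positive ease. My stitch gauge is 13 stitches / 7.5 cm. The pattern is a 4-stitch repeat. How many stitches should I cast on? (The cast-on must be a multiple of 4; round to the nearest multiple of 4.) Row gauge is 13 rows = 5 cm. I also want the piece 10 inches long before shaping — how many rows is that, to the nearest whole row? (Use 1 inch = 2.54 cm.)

Finished = 20 + 2.5 = 22.5 inches.
22.5 inches × 2.54 = 57.15 cm.
13/7.5 = 1.733 sts per cm; 57.15 × 1.733 = 99.06 sts.
Nearest multiple of 4 → 100.
10 inches = 25.40 cm; × 2.6 = 66.04 → 66 rows.

Cast on 100 stitches; work 66 rows.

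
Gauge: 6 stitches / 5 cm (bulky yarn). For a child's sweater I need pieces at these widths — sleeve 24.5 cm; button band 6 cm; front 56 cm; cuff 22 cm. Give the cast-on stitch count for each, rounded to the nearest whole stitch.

Rate = 6/5 = 1.2 sts per cm.
sleeve: 24.5 × 1.2 = 29.40 → 29.
button band: 6 × 1.2 = 7.20 → 7.
front: 56 × 1.2 = 67.20 → 67.
cuff: 22 × 1.2 = 26.40 → 26.

sleeve 29; button band 7; front 67; cuff 26.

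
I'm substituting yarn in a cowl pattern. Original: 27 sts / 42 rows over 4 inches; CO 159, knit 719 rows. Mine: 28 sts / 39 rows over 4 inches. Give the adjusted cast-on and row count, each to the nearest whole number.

Cast on 165 stitches; work 668 rows.

Stitches: 159 × 28/27 = 164.89 → 165.
Rows: 719 × 39/42 = 667.64 → 668.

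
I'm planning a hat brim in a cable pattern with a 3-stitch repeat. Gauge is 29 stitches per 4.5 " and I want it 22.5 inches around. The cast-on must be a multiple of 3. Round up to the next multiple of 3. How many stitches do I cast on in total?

Cast on 147 stitches.

29 / 4.5 = 6.444 sts per inch.
22.5 × 6.444 = 145.00 sts.
Next multiple of 3: 147.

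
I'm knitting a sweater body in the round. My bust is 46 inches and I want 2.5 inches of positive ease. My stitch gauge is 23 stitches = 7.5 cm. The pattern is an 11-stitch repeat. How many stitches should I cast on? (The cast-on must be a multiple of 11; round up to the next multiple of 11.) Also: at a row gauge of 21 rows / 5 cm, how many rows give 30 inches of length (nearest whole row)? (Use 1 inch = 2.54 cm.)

Cast on 385 stitches; work 320 rows.

Finished = 46 + 2.5 = 48.5 inches.
48.5 inches × 2.54 = 123.19 cm.
23/7.5 = 3.067 sts per cm; 123.19 × 3.067 = 377.78 sts.
Next multiple of 11 → 385.
30 inches = 76.20 cm; × 4.2 = 320.04 → 320 rows.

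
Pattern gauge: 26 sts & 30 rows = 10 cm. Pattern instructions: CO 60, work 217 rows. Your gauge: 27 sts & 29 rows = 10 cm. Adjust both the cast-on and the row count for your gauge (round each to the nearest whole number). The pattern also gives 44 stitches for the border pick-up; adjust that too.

Cast on 62 stitches; work 210 rows; border pick-up 46 stitches.

Stitches: 60 × 27/26 = 62.31 → 62.
Rows: 217 × 29/30 = 209.77 → 210.
border pick-up: 44 × 27/26 = 45.69 → 46.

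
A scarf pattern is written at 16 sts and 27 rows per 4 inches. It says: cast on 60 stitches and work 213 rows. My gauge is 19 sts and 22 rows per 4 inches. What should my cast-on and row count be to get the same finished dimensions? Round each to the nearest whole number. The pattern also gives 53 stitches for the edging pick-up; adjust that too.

Cast on 71 stitches; work 174 rows; edging pick-up 63 stitches.

Stitches: 60 × 19/16 = 71.25 → 71.
Rows: 213 × 22/27 = 173.56 → 174.
edging pick-up: 53 × 19/16 = 62.94 → 63.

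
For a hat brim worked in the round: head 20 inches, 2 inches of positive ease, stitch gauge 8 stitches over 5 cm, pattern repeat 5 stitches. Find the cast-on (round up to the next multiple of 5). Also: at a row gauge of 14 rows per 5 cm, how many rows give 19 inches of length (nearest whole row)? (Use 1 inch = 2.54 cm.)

Finished = 20 + 2 = 22 inches.
22 inches × 2.54 = 55.88 cm.
8/5 = 1.6 sts per cm; 55.88 × 1.6 = 89.41 sts.
Next multiple of 5 → 90.
19 inches = 48.26 cm; × 2.8 = 135.13 → 135 rows.

Cast on 90 stitches; work 135 rows.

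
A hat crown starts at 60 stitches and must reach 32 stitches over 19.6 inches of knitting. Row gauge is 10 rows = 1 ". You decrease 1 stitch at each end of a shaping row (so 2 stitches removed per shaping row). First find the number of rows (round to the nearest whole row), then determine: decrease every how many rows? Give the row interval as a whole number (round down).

Rows = 19.6 × 10 = 196.0 → 196 rows.
Stitches to remove: 28 → 14 shaping rows (at 2 st each).
196 / 14 = 14.00 → every 14 rows.

Decrease every 14th row.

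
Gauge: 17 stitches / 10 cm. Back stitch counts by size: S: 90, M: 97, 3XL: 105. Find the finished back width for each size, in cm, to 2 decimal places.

17/10 = 1.7 sts per cm.
S: 90 / 1.7 = 52.941 → 52.94 cm.
M: 97 / 1.7 = 57.059 → 57.06 cm.
3XL: 105 / 1.7 = 61.765 → 61.76 cm.

S 52.94 cm; M 57.06 cm; 3XL 61.76 cm.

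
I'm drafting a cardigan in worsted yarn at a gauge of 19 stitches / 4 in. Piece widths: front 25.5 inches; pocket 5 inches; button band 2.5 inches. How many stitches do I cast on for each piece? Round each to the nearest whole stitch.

front 121; pocket 24; button band 12.

Rate = 19/4 = 4.75 sts per in.
front: 25.5 × 4.75 = 121.12 → 121.
pocket: 5 × 4.75 = 23.75 → 24.
button band: 2.5 × 4.75 = 11.88 → 12.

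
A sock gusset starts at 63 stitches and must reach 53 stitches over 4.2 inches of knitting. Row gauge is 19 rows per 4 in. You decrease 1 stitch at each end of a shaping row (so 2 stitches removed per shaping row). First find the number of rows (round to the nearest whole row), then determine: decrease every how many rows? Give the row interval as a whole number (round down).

Decrease every 4th row.

Rows = 4.2 × 4.75 = 19.9 → 20 rows.
Stitches to remove: 10 → 5 shaping rows (at 2 st each).
20 / 5 = 4.00 → every 4 rows.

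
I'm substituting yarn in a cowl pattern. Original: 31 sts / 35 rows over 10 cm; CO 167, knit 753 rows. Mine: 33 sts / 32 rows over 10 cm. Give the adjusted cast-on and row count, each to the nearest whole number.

Cast on 178 stitches; work 688 rows.

Stitches: 167 × 33/31 = 177.77 → 178.
Rows: 753 × 32/35 = 688.46 → 688.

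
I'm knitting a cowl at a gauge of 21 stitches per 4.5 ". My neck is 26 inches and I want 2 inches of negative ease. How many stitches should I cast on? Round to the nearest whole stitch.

Finished = 26 − 2 = 24 in.
21 / 4.5 = 4.667 sts per inch.
24.00 × 4.667 = 112.00 sts.

112 stitches.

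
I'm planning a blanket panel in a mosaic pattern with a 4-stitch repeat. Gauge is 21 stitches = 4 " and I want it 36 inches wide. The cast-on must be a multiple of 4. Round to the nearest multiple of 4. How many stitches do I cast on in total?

21 / 4 = 5.25 sts per inch.
36 × 5.25 = 189.00 sts.
Nearest multiple of 4: 188.

Cast on 188 stitches.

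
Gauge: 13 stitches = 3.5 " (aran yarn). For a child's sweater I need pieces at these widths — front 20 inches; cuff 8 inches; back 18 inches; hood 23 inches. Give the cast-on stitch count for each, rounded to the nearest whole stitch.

front 74; cuff 30; back 67; hood 85.

Rate = 13/3.5 = 3.714 sts per in.
front: 20 × 3.714 = 74.29 → 74.
cuff: 8 × 3.714 = 29.71 → 30.
back: 18 × 3.714 = 66.86 → 67.
hood: 23 × 3.714 = 85.43 → 85.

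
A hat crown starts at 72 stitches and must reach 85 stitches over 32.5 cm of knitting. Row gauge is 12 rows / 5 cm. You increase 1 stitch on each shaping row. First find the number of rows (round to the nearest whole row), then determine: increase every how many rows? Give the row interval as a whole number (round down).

Increase every 6th row.

Rows = 32.5 × 2.4 = 78.0 → 78 rows.
Stitches to add: 13 → 13 shaping rows (at 1 st each).
78 / 13 = 6.00 → every 6 rows.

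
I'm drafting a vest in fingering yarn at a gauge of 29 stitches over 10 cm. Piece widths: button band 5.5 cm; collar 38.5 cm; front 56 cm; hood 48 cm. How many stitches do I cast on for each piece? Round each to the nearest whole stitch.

button band 16; collar 112; front 162; hood 139.

Rate = 29/10 = 2.9 sts per cm.
button band: 5.5 × 2.9 = 15.95 → 16.
collar: 38.5 × 2.9 = 111.65 → 112.
front: 56 × 2.9 = 162.40 → 162.
hood: 48 × 2.9 = 139.20 → 139.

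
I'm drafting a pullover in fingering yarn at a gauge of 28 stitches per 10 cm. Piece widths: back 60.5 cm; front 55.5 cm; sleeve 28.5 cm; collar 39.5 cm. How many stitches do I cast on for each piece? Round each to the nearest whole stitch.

back 169; front 155; sleeve 80; collar 111.

Rate = 28/10 = 2.8 sts per cm.
back: 60.5 × 2.8 = 169.40 → 169.
front: 55.5 × 2.8 = 155.40 → 155.
sleeve: 28.5 × 2.8 = 79.80 → 80.
collar: 39.5 × 2.8 = 110.60 → 111.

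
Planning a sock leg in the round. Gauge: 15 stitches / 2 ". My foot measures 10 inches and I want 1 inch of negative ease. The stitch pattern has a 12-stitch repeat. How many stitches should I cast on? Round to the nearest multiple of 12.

Finished = 10 − 1 = 9 inches.
15 / 2 = 7.5 sts/in.
9 × 7.5 = 67.50 sts.
Nearest multiple of 12: 72.

Cast on 72 stitches.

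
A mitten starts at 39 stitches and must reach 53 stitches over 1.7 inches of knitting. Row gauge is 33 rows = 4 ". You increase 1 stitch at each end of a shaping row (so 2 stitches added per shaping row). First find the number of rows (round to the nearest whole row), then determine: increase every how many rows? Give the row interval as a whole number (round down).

Rows = 1.7 × 8.25 = 14.0 → 14 rows.
Stitches to add: 14 → 7 shaping rows (at 2 st each).
14 / 7 = 2.00 → every 2 rows.

Increase every 2nd row.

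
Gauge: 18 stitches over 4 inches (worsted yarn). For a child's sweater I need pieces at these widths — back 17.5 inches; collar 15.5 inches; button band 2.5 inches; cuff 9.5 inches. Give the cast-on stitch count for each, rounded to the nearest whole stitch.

Rate = 18/4 = 4.5 sts per in.
back: 17.5 × 4.5 = 78.75 → 79.
collar: 15.5 × 4.5 = 69.75 → 70.
button band: 2.5 × 4.5 = 11.25 → 11.
cuff: 9.5 × 4.5 = 42.75 → 43.

back 79; collar 70; button band 11; cuff 43.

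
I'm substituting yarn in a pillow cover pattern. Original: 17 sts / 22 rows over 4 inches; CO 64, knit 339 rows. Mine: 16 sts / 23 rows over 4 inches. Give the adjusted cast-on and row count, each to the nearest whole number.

Cast on 60 stitches; work 354 rows.

Stitches: 64 × 16/17 = 60.24 → 60.
Rows: 339 × 23/22 = 354.41 → 354.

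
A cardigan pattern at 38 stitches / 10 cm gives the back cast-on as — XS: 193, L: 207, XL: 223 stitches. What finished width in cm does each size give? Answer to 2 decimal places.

38/10 = 3.8 sts per cm.
XS: 193 / 3.8 = 50.789 → 50.79 cm.
L: 207 / 3.8 = 54.474 → 54.47 cm.
XL: 223 / 3.8 = 58.684 → 58.68 cm.

XS 50.79 cm; L 54.47 cm; XL 58.68 cm.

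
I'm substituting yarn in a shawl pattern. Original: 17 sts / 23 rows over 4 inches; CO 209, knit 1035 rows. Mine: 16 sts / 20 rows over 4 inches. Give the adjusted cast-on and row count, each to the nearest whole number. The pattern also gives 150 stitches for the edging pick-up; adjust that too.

Stitches: 209 × 16/17 = 196.71 → 197.
Rows: 1035 × 20/23 = 900.00 → 900.
edging pick-up: 150 × 16/17 = 141.18 → 141.

Cast on 197 stitches; work 900 rows; edging pick-up 141 stitches.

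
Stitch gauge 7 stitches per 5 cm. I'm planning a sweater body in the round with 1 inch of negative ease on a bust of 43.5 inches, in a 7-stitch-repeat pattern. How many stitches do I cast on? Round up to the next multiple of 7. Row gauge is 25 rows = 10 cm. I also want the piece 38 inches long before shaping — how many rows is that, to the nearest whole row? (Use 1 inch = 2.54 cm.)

Cast on 154 stitches; work 241 rows.

Finished = 43.5 − 1 = 42.5 inches.
42.5 inches × 2.54 = 107.95 cm.
7/5 = 1.4 sts per cm; 107.95 × 1.4 = 151.13 sts.
Next multiple of 7 → 154.
38 inches = 96.52 cm; × 2.5 = 241.30 → 241 rows.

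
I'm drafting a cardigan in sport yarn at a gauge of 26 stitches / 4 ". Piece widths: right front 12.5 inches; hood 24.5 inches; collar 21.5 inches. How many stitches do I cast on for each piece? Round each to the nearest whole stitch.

Rate = 26/4 = 6.5 sts per in.
right front: 12.5 × 6.5 = 81.25 → 81.
hood: 24.5 × 6.5 = 159.25 → 159.
collar: 21.5 × 6.5 = 139.75 → 140.

right front 81; hood 159; collar 140.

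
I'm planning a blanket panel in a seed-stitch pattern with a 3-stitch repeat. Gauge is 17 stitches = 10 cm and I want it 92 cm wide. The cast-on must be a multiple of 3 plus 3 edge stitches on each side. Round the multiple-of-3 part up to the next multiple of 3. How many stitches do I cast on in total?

17 / 10 = 1.7 sts per cm.
92 × 1.7 = 156.40 sts.
Less 6 edge sts → 150.40 for the repeat.
Next multiple of 3: 153.
Add back 6 edge sts → 159.

CO 159 sts.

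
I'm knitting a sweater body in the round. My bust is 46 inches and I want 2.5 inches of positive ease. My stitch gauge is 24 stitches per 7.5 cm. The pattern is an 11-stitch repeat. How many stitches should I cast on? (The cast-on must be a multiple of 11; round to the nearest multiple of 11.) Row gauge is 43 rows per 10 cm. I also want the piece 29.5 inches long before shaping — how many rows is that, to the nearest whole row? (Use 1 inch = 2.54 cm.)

Finished = 46 + 2.5 = 48.5 inches.
48.5 inches × 2.54 = 123.19 cm.
24/7.5 = 3.2 sts per cm; 123.19 × 3.2 = 394.21 sts.
Nearest multiple of 11 → 396.
29.5 inches = 74.93 cm; × 4.3 = 322.20 → 322 rows.

Cast on 396 stitches; work 322 rows.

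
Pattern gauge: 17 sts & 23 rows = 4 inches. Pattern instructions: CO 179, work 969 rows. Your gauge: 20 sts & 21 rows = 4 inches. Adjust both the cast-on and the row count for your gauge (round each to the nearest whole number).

Cast on 211 stitches; work 885 rows.

Stitches: 179 × 20/17 = 210.59 → 211.
Rows: 969 × 21/23 = 884.74 → 885.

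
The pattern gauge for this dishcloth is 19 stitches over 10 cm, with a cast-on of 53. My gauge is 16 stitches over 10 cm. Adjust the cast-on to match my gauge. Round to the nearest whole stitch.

Scale factor = 16 / 19 = 0.842.
53 × 16 / 19 = 44.63 sts.
→ 45 sts.

Cast on 45 stitches.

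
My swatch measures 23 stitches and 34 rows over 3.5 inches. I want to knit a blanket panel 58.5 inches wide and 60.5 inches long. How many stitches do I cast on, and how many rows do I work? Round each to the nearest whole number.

Stitch gauge = 23/3.5 = 6.571 sts/in; 58.5 × 6.571 = 384.43 → 384 sts.
Row gauge = 34/3.5 = 9.714 rows/in; 60.5 × 9.714 = 587.71 → 588 rows.

Cast on 384 stitches and work 588 rows.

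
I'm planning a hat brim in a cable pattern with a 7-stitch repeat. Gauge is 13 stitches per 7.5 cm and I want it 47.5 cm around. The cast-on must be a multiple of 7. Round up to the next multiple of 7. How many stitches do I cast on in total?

84 stitches.

13 / 7.5 = 1.733 sts per cm.
47.5 × 1.733 = 82.33 sts.
Next multiple of 7: 84.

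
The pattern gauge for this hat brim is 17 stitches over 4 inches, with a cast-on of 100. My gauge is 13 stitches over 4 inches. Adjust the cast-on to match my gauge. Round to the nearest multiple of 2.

Scale factor = 13 / 17 = 0.765.
100 × 13 / 17 = 76.47 sts.
→ 76 sts.

Cast on 76 stitches.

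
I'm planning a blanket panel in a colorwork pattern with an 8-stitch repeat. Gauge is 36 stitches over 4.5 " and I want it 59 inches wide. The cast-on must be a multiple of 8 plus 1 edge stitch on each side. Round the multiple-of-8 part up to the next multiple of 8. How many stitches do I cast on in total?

36 / 4.5 = 8 sts per inch.
59 × 8 = 472.00 sts.
Less 2 edge sts → 470.00 for the repeat.
Next multiple of 8: 472.
Add back 2 edge sts → 474.

CO 474 sts.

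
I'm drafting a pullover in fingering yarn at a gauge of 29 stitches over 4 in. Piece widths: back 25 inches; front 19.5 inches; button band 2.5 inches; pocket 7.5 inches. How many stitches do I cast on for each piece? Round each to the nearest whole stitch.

Rate = 29/4 = 7.25 sts per in.
back: 25 × 7.25 = 181.25 → 181.
front: 19.5 × 7.25 = 141.38 → 141.
button band: 2.5 × 7.25 = 18.12 → 18.
pocket: 7.5 × 7.25 = 54.38 → 54.

back 181; front 141; button band 18; pocket 54.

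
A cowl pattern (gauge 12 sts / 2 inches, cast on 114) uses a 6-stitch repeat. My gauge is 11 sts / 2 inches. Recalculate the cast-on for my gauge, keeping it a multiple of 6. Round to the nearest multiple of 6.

114 × 11 / 12 = 104.50.
Nearest multiple of 6: 102.

102 stitches.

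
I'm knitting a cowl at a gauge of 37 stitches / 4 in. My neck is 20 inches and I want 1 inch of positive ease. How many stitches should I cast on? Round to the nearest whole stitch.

Finished = 20 + 1 = 21 in.
37 / 4 = 9.25 sts per inch.
21.00 × 9.25 = 194.25 sts.
→ 194 sts.

CO 194 sts.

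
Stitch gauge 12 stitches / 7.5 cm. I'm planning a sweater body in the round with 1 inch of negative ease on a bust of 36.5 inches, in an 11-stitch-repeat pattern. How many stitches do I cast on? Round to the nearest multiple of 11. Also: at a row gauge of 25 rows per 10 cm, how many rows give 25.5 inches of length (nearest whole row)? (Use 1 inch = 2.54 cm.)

Cast on 143 stitches; work 162 rows.

Finished = 36.5 − 1 = 35.5 inches.
35.5 inches × 2.54 = 90.17 cm.
12/7.5 = 1.6 sts per cm; 90.17 × 1.6 = 144.27 sts.
Nearest multiple of 11 → 143.
25.5 inches = 64.77 cm; × 2.5 = 161.93 → 162 rows.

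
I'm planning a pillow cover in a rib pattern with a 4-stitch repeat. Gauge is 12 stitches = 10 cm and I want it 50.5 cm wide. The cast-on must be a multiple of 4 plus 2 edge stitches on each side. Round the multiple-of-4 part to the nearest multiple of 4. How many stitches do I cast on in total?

12 / 10 = 1.2 sts per cm.
50.5 × 1.2 = 60.60 sts.
Less 4 edge sts → 56.60 for the repeat.
Nearest multiple of 4: 56.
Add back 4 edge sts → 60.

CO 60 sts.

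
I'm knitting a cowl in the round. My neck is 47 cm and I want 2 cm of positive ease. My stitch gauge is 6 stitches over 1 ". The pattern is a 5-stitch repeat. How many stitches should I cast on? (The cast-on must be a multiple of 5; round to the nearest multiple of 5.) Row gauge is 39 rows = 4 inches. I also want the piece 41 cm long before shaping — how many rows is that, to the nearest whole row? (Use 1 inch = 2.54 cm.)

Finished = 47 + 2 = 49 cm.
49 cm × 1/2.54 = 19.29 inches.
6/1 = 6 sts per in; 19.29 × 6 = 115.75 sts.
Nearest multiple of 5 → 115.
41 cm = 16.14 inches; × 9.75 = 157.38 → 157 rows.

Cast on 115 stitches; work 157 rows.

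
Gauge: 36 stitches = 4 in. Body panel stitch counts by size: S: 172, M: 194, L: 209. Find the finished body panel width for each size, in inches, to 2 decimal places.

S 19.11 inches; M 21.56 inches; L 23.22 inches.

36/4 = 9 sts per in.
S: 172 / 9 = 19.111 → 19.11 in.
M: 194 / 9 = 21.556 → 21.56 in.
L: 209 / 9 = 23.222 → 23.22 in.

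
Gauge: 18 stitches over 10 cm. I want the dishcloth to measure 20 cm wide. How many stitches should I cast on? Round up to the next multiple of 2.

Cast on 36 stitches.

18 stitches / 10 cm = 1.8 stitches per cm.
20 × 1.8 = 36.00 stitches.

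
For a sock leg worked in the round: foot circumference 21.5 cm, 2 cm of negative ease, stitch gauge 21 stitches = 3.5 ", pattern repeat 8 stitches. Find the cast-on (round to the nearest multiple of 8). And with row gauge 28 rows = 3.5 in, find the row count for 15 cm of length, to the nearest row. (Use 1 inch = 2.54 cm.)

Finished = 21.5 − 2 = 19.5 cm.
19.5 cm × 1/2.54 = 7.68 inches.
21/3.5 = 6 sts per in; 7.68 × 6 = 46.06 sts.
Nearest multiple of 8 → 48.
15 cm = 5.91 inches; × 8 = 47.24 → 47 rows.

Cast on 48 stitches; work 47 rows.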